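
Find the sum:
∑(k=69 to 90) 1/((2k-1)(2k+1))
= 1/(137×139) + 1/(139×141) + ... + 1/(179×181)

Partial fractions: 1/((2k-1)(2k+1)) = (1/2)[1/(2k-1) - 1/(2k+1)]
The series telescopes:
= (1/2)[1/137 - 1/181]
= 22/24797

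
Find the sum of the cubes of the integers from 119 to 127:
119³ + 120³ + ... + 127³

Use ∑_{k=1}^{n} k³ = [n(n+1)/2]², then subtract the first 118 terms.
∑_{k=1}^{127} k³ = [127×128/2]² = 8128² = 66064384
∑_{k=1}^{118} k³ = [118×119/2]² = 7021² = 49294441
∑_{k=119}^{127} k³ = 66064384 - 49294441 = 16769943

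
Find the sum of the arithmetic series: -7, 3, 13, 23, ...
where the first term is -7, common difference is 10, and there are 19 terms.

Sₙ = n/2 × (first + last)
Last term = a + (n-1)d = -7 + (19-1)×10 = 173
S_19 = 19/2 × (-7 + 173)
S_19 = 19/2 × 166 = 1577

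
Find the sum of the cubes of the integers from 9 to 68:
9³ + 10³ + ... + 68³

Use ∑_{k=1}^{n} k³ = [n(n+1)/2]², then subtract the first 8 terms.
∑_{k=1}^{68} k³ = [68×69/2]² = 2346² = 5503716
∑_{k=1}^{8} k³ = [8×9/2]² = 36² = 1296
∑_{k=9}^{68} k³ = 5503716 - 1296 = 5502420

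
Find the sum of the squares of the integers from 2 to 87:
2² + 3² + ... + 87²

Use ∑_{k=1}^{n} k² = n(n+1)(2n+1)/6, then subtract the first 1 terms.
∑_{k=1}^{87} k² = 87×88×175/6 = 223300
∑_{k=1}^{1} k² = 1×2×3/6 = 1
∑_{k=2}^{87} k² = 223300 - 1 = 223299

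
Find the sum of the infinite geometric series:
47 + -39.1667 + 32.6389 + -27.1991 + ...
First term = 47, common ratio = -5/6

For |r| < 1, S = a / (1 - r)
S = 47 / (1 - (-5/6))
S = 47 / (11/6)
S = 282/11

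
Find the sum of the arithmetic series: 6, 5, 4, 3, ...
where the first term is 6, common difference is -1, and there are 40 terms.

Sₙ = n/2 × (first + last)
Last term = a + (n-1)d = 6 + (40-1)×(-1) = -33
S_40 = 40/2 × (6 + (-33))
S_40 = 40/2 × (-27) = -540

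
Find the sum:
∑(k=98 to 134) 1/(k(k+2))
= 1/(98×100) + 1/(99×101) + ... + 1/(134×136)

Partial fractions: 1/(k(k+2)) = (1/2)[1/k - 1/(k+2)]
Telescoping leaves the first two and last two terms:
= (1/2)[1/98 + 1/99 - 1/135 - 1/136]
= 54871/19792080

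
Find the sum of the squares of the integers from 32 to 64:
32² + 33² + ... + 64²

Use ∑_{k=1}^{n} k² = n(n+1)(2n+1)/6, then subtract the first 31 terms.
∑_{k=1}^{64} k² = 64×65×129/6 = 89440
∑_{k=1}^{31} k² = 31×32×63/6 = 10416
∑_{k=32}^{64} k² = 89440 - 10416 = 79024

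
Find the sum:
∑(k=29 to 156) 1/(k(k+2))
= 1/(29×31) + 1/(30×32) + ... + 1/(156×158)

Partial fractions: 1/(k(k+2)) = (1/2)[1/k - 1/(k+2)]
Telescoping leaves the first two and last two terms:
= (1/2)[1/29 + 1/30 - 1/157 - 1/158]
= 148688/5395305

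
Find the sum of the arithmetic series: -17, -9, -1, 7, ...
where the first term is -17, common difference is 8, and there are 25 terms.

Sₙ = n/2 × (first + last)
Last term = a + (n-1)d = -17 + (25-1)×8 = 175
S_25 = 25/2 × (-17 + 175)
S_25 = 25/2 × 158 = 1975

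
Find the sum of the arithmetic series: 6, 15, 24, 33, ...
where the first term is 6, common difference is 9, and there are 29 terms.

Sₙ = n/2 × (first + last)
Last term = a + (n-1)d = 6 + (29-1)×9 = 258
S_29 = 29/2 × (6 + 258)
S_29 = 29/2 × 264 = 3828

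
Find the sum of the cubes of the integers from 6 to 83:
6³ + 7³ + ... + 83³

Use ∑_{k=1}^{n} k³ = [n(n+1)/2]², then subtract the first 5 terms.
∑_{k=1}^{83} k³ = [83×84/2]² = 3486² = 12152196
∑_{k=1}^{5} k³ = [5×6/2]² = 15² = 225
∑_{k=6}^{83} k³ = 12152196 - 225 = 12151971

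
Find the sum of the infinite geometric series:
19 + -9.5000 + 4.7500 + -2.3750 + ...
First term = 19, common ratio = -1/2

For |r| < 1, S = a / (1 - r)
S = 19 / (1 - (-1/2))
S = 19 / (3/2)
S = 38/3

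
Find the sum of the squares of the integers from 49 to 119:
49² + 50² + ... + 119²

Use ∑_{k=1}^{n} k² = n(n+1)(2n+1)/6, then subtract the first 48 terms.
∑_{k=1}^{119} k² = 119×120×239/6 = 568820
∑_{k=1}^{48} k² = 48×49×97/6 = 38024
∑_{k=49}^{119} k² = 568820 - 38024 = 530796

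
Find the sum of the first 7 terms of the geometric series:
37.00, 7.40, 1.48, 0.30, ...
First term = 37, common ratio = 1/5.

Sₙ = a(1 - rⁿ) / (1 - r)
S_7 = 37(1 - (1/5)^7) / (1 - (1/5))
S_7 = 37(1 - (1/78125)) / (4/5)
S_7 = 722647/15625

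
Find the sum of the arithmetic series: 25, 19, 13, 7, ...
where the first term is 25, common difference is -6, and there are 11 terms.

Sₙ = n/2 × (first + last)
Last term = a + (n-1)d = 25 + (11-1)×(-6) = -35
S_11 = 11/2 × (25 + (-35))
S_11 = 11/2 × (-10) = -55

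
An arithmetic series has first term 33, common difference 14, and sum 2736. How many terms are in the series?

Using S = n/2 × [2a + (n-1)d]
2736 = n/2 × [2(33) + (n-1)(14)]
2736 = n/2 × [66 + 14n - 14]
5472 = n × [52 + 14n]
14n² + (52)n - 5472 = 0
Discriminant: Δ = (52)² - 4(14)(-5472) = 2704 + 306432 = 309136
√Δ = 556
n = [-(52) + √Δ] / (2·14) = (-52 + 556) / 28 = 504 / 28 = 18
(The negative root is discarded since n must be a positive integer.)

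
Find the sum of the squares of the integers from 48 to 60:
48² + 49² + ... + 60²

Use ∑_{k=1}^{n} k² = n(n+1)(2n+1)/6, then subtract the first 47 terms.
∑_{k=1}^{60} k² = 60×61×121/6 = 73810
∑_{k=1}^{47} k² = 47×48×95/6 = 35720
∑_{k=48}^{60} k² = 73810 - 35720 = 38090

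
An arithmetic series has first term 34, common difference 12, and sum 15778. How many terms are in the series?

Using S = n/2 × [2a + (n-1)d]
15778 = n/2 × [2(34) + (n-1)(12)]
15778 = n/2 × [68 + 12n - 12]
31556 = n × [56 + 12n]
12n² + (56)n - 31556 = 0
Discriminant: Δ = (56)² - 4(12)(-31556) = 3136 + 1514688 = 1517824
√Δ = 1232
n = [-(56) + √Δ] / (2·12) = (-56 + 1232) / 24 = 1176 / 24 = 49
(The negative root is discarded since n must be a positive integer.)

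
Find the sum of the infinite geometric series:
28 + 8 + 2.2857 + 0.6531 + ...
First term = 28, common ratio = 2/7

For |r| < 1, S = a / (1 - r)
S = 28 / (1 - (2/7))
S = 28 / (5/7)
S = 196/5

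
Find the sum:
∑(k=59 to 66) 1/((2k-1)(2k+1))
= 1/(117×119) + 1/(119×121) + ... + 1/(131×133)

Partial fractions: 1/((2k-1)(2k+1)) = (1/2)[1/(2k-1) - 1/(2k+1)]
The series telescopes:
= (1/2)[1/117 - 1/133]
= 8/15561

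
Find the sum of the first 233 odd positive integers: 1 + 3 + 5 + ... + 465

Sum of first n odd numbers = n²
= 233²
= 54289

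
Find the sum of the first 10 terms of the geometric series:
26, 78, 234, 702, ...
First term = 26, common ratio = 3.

Sₙ = a(1 - rⁿ) / (1 - r)
S_10 = 26(1 - 3^10) / (1 - 3)
S_10 = 26(1 - 59049) / (-2)
S_10 = 767624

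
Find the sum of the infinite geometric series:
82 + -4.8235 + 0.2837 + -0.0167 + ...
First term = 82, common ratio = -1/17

For |r| < 1, S = a / (1 - r)
S = 82 / (1 - (-1/17))
S = 82 / (18/17)
S = 697/9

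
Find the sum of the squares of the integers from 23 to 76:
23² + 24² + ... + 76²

Use ∑_{k=1}^{n} k² = n(n+1)(2n+1)/6, then subtract the first 22 terms.
∑_{k=1}^{76} k² = 76×77×153/6 = 149226
∑_{k=1}^{22} k² = 22×23×45/6 = 3795
∑_{k=23}^{76} k² = 149226 - 3795 = 145431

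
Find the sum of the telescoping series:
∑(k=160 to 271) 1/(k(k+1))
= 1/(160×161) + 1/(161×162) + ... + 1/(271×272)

Partial fractions: 1/(k(k+1)) = 1/k - 1/(k+1)
The series telescopes:
= (1/160 - 1/161) + (1/161 - 1/162) + ... + (1/271 - 1/272)
= 1/160 - 1/272
= 7/2720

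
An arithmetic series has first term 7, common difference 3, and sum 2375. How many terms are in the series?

Using S = n/2 × [2a + (n-1)d]
2375 = n/2 × [2(7) + (n-1)(3)]
2375 = n/2 × [14 + 3n - 3]
4750 = n × [11 + 3n]
3n² + (11)n - 4750 = 0
Discriminant: Δ = (11)² - 4(3)(-4750) = 121 + 57000 = 57121
√Δ = 239
n = [-(11) + √Δ] / (2·3) = (-11 + 239) / 6 = 228 / 6 = 38
(The negative root is discarded since n must be a positive integer.)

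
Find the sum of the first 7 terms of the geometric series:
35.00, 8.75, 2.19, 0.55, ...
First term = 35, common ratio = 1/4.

Sₙ = a(1 - rⁿ) / (1 - r)
S_7 = 35(1 - (1/4)^7) / (1 - (1/4))
S_7 = 35(1 - (1/16384)) / (3/4)
S_7 = 191135/4096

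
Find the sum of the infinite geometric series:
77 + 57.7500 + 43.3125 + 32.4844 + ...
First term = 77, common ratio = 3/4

For |r| < 1, S = a / (1 - r)
S = 77 / (1 - (3/4))
S = 77 / (1/4)
S = 308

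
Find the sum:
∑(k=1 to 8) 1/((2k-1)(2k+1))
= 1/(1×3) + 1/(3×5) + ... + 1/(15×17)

Partial fractions: 1/((2k-1)(2k+1)) = (1/2)[1/(2k-1) - 1/(2k+1)]
The series telescopes:
= (1/2)[1/1 - 1/17]
= 8/17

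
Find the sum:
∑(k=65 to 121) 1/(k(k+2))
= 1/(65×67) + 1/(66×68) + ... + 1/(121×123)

Partial fractions: 1/(k(k+2)) = (1/2)[1/k - 1/(k+2)]
Telescoping leaves the first two and last two terms:
= (1/2)[1/65 + 1/66 - 1/122 - 1/123]
= 38114/5364645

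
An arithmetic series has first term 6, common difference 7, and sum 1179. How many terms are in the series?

Using S = n/2 × [2a + (n-1)d]
1179 = n/2 × [2(6) + (n-1)(7)]
1179 = n/2 × [12 + 7n - 7]
2358 = n × [5 + 7n]
7n² + (5)n - 2358 = 0
Discriminant: Δ = (5)² - 4(7)(-2358) = 25 + 66024 = 66049
√Δ = 257
n = [-(5) + √Δ] / (2·7) = (-5 + 257) / 14 = 252 / 14 = 18
(The negative root is discarded since n must be a positive integer.)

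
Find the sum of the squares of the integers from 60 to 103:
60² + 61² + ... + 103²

Use ∑_{k=1}^{n} k² = n(n+1)(2n+1)/6, then subtract the first 59 terms.
∑_{k=1}^{103} k² = 103×104×207/6 = 369564
∑_{k=1}^{59} k² = 59×60×119/6 = 70210
∑_{k=60}^{103} k² = 369564 - 70210 = 299354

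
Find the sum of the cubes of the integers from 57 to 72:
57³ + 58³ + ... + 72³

Use ∑_{k=1}^{n} k³ = [n(n+1)/2]², then subtract the first 56 terms.
∑_{k=1}^{72} k³ = [72×73/2]² = 2628² = 6906384
∑_{k=1}^{56} k³ = [56×57/2]² = 1596² = 2547216
∑_{k=57}^{72} k³ = 6906384 - 2547216 = 4359168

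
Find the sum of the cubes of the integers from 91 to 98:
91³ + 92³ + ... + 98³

Use ∑_{k=1}^{n} k³ = [n(n+1)/2]², then subtract the first 90 terms.
∑_{k=1}^{98} k³ = [98×99/2]² = 4851² = 23532201
∑_{k=1}^{90} k³ = [90×91/2]² = 4095² = 16769025
∑_{k=91}^{98} k³ = 23532201 - 16769025 = 6763176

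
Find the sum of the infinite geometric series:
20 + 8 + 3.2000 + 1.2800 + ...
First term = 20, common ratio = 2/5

For |r| < 1, S = a / (1 - r)
S = 20 / (1 - (2/5))
S = 20 / (3/5)
S = 100/3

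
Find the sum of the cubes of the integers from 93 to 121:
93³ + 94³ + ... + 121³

Use ∑_{k=1}^{n} k³ = [n(n+1)/2]², then subtract the first 92 terms.
∑_{k=1}^{121} k³ = [121×122/2]² = 7381² = 54479161
∑_{k=1}^{92} k³ = [92×93/2]² = 4278² = 18301284
∑_{k=93}^{121} k³ = 54479161 - 18301284 = 36177877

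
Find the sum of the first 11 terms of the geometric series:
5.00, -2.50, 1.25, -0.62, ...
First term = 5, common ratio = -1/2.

Sₙ = a(1 - rⁿ) / (1 - r)
S_11 = 5(1 - (-1/2)^11) / (1 - (-1/2))
S_11 = 5(1 - (-1/2048)) / (3/2)
S_11 = 3415/1024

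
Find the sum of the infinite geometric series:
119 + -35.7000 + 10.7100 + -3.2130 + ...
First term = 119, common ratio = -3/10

For |r| < 1, S = a / (1 - r)
S = 119 / (1 - (-3/10))
S = 119 / (13/10)
S = 1190/13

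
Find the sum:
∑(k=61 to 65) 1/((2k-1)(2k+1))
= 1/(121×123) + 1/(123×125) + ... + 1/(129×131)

Partial fractions: 1/((2k-1)(2k+1)) = (1/2)[1/(2k-1) - 1/(2k+1)]
The series telescopes:
= (1/2)[1/121 - 1/131]
= 5/15851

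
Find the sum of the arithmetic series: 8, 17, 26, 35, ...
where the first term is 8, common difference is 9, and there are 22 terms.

Sₙ = n/2 × (first + last)
Last term = a + (n-1)d = 8 + (22-1)×9 = 197
S_22 = 22/2 × (8 + 197)
S_22 = 22/2 × 205 = 2255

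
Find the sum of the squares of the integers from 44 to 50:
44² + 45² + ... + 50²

Use ∑_{k=1}^{n} k² = n(n+1)(2n+1)/6, then subtract the first 43 terms.
∑_{k=1}^{50} k² = 50×51×101/6 = 42925
∑_{k=1}^{43} k² = 43×44×87/6 = 27434
∑_{k=44}^{50} k² = 42925 - 27434 = 15491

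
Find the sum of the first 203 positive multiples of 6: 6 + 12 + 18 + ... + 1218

Factor out 6: = 6(1 + 2 + ... + 203) = 6 × n(n+1)/2
= 6 × 203×204/2
= 6 × 20706
= 124236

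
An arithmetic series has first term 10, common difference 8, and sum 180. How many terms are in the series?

Using S = n/2 × [2a + (n-1)d]
180 = n/2 × [2(10) + (n-1)(8)]
180 = n/2 × [20 + 8n - 8]
360 = n × [12 + 8n]
8n² + (12)n - 360 = 0
Discriminant: Δ = (12)² - 4(8)(-360) = 144 + 11520 = 11664
√Δ = 108
n = [-(12) + √Δ] / (2·8) = (-12 + 108) / 16 = 96 / 16 = 6
(The negative root is discarded since n must be a positive integer.)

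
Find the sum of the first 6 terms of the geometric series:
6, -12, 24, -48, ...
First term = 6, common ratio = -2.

Sₙ = a(1 - rⁿ) / (1 - r)
S_6 = 6(1 - (-2)^6) / (1 - (-2))
S_6 = 6(1 - 64) / (3)
S_6 = -126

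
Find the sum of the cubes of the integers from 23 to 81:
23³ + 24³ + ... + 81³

Use ∑_{k=1}^{n} k³ = [n(n+1)/2]², then subtract the first 22 terms.
∑_{k=1}^{81} k³ = [81×82/2]² = 3321² = 11029041
∑_{k=1}^{22} k³ = [22×23/2]² = 253² = 64009
∑_{k=23}^{81} k³ = 11029041 - 64009 = 10965032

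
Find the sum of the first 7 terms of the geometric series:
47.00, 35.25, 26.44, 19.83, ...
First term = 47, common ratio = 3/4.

Sₙ = a(1 - rⁿ) / (1 - r)
S_7 = 47(1 - (3/4)^7) / (1 - (3/4))
S_7 = 47(1 - (2187/16384)) / (1/4)
S_7 = 667259/4096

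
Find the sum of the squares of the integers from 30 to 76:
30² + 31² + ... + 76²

Use ∑_{k=1}^{n} k² = n(n+1)(2n+1)/6, then subtract the first 29 terms.
∑_{k=1}^{76} k² = 76×77×153/6 = 149226
∑_{k=1}^{29} k² = 29×30×59/6 = 8555
∑_{k=30}^{76} k² = 149226 - 8555 = 140671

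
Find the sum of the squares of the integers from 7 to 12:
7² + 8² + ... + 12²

Use ∑_{k=1}^{n} k² = n(n+1)(2n+1)/6, then subtract the first 6 terms.
∑_{k=1}^{12} k² = 12×13×25/6 = 650
∑_{k=1}^{6} k² = 6×7×13/6 = 91
∑_{k=7}^{12} k² = 650 - 91 = 559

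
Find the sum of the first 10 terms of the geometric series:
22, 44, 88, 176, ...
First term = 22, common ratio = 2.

Sₙ = a(1 - rⁿ) / (1 - r)
S_10 = 22(1 - 2^10) / (1 - 2)
S_10 = 22(1 - 1024) / (-1)
S_10 = 22506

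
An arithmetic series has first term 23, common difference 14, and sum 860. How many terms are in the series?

Using S = n/2 × [2a + (n-1)d]
860 = n/2 × [2(23) + (n-1)(14)]
860 = n/2 × [46 + 14n - 14]
1720 = n × [32 + 14n]
14n² + (32)n - 1720 = 0
Discriminant: Δ = (32)² - 4(14)(-1720) = 1024 + 96320 = 97344
√Δ = 312
n = [-(32) + √Δ] / (2·14) = (-32 + 312) / 28 = 280 / 28 = 10
(The negative root is discarded since n must be a positive integer.)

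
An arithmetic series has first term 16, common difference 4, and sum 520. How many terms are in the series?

Using S = n/2 × [2a + (n-1)d]
520 = n/2 × [2(16) + (n-1)(4)]
520 = n/2 × [32 + 4n - 4]
1040 = n × [28 + 4n]
4n² + (28)n - 1040 = 0
Discriminant: Δ = (28)² - 4(4)(-1040) = 784 + 16640 = 17424
√Δ = 132
n = [-(28) + √Δ] / (2·4) = (-28 + 132) / 8 = 104 / 8 = 13
(The negative root is discarded since n must be a positive integer.)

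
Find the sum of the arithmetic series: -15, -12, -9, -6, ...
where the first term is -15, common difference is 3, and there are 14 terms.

Sₙ = n/2 × (first + last)
Last term = a + (n-1)d = -15 + (14-1)×3 = 24
S_14 = 14/2 × (-15 + 24)
S_14 = 14/2 × 9 = 63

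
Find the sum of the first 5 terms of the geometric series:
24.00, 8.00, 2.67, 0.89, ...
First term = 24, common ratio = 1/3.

Sₙ = a(1 - rⁿ) / (1 - r)
S_5 = 24(1 - (1/3)^5) / (1 - (1/3))
S_5 = 24(1 - (1/243)) / (2/3)
S_5 = 968/27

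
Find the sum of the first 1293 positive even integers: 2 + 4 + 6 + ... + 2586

Sum of first n even numbers = n(n+1)
= 1293×1294
= 1673142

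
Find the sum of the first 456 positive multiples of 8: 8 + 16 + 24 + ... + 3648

Factor out 8: = 8(1 + 2 + ... + 456) = 8 × n(n+1)/2
= 8 × 456×457/2
= 8 × 104196
= 833568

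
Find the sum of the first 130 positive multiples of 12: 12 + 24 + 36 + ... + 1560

Factor out 12: = 12(1 + 2 + ... + 130) = 12 × n(n+1)/2
= 12 × 130×131/2
= 12 × 8515
= 102180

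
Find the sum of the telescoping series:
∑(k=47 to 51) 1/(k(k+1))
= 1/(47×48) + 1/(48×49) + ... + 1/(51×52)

Partial fractions: 1/(k(k+1)) = 1/k - 1/(k+1)
The series telescopes:
= (1/47 - 1/48) + (1/48 - 1/49) + ... + (1/51 - 1/52)
= 1/47 - 1/52
= 5/2444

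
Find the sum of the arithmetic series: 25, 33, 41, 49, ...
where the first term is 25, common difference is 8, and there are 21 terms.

Sₙ = n/2 × (first + last)
Last term = a + (n-1)d = 25 + (21-1)×8 = 185
S_21 = 21/2 × (25 + 185)
S_21 = 21/2 × 210 = 2205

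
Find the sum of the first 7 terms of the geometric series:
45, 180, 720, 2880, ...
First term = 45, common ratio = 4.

Sₙ = a(1 - rⁿ) / (1 - r)
S_7 = 45(1 - 4^7) / (1 - 4)
S_7 = 45(1 - 16384) / (-3)
S_7 = 245745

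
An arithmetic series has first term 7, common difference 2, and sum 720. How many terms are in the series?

Using S = n/2 × [2a + (n-1)d]
720 = n/2 × [2(7) + (n-1)(2)]
720 = n/2 × [14 + 2n - 2]
1440 = n × [12 + 2n]
2n² + (12)n - 1440 = 0
Discriminant: Δ = (12)² - 4(2)(-1440) = 144 + 11520 = 11664
√Δ = 108
n = [-(12) + √Δ] / (2·2) = (-12 + 108) / 4 = 96 / 4 = 24
(The negative root is discarded since n must be a positive integer.)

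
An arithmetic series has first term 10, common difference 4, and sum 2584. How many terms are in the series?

Using S = n/2 × [2a + (n-1)d]
2584 = n/2 × [2(10) + (n-1)(4)]
2584 = n/2 × [20 + 4n - 4]
5168 = n × [16 + 4n]
4n² + (16)n - 5168 = 0
Discriminant: Δ = (16)² - 4(4)(-5168) = 256 + 82688 = 82944
√Δ = 288
n = [-(16) + √Δ] / (2·4) = (-16 + 288) / 8 = 272 / 8 = 34
(The negative root is discarded since n must be a positive integer.)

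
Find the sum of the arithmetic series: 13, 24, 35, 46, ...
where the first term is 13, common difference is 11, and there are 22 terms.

Sₙ = n/2 × (first + last)
Last term = a + (n-1)d = 13 + (22-1)×11 = 244
S_22 = 22/2 × (13 + 244)
S_22 = 22/2 × 257 = 2827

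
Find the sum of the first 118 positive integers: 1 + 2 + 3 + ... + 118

Formula: ∑k = n(n+1)/2
= 118×119/2
= 14042/2
= 7021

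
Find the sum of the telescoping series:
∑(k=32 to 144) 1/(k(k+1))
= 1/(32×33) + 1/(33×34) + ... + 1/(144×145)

Partial fractions: 1/(k(k+1)) = 1/k - 1/(k+1)
The series telescopes:
= (1/32 - 1/33) + (1/33 - 1/34) + ... + (1/144 - 1/145)
= 1/32 - 1/145
= 113/4640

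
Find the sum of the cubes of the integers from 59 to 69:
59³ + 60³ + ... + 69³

Use ∑_{k=1}^{n} k³ = [n(n+1)/2]², then subtract the first 58 terms.
∑_{k=1}^{69} k³ = [69×70/2]² = 2415² = 5832225
∑_{k=1}^{58} k³ = [58×59/2]² = 1711² = 2927521
∑_{k=59}^{69} k³ = 5832225 - 2927521 = 2904704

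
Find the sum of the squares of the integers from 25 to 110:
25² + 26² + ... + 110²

Use ∑_{k=1}^{n} k² = n(n+1)(2n+1)/6, then subtract the first 24 terms.
∑_{k=1}^{110} k² = 110×111×221/6 = 449735
∑_{k=1}^{24} k² = 24×25×49/6 = 4900
∑_{k=25}^{110} k² = 449735 - 4900 = 444835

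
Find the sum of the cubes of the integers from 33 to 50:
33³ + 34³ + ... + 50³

Use ∑_{k=1}^{n} k³ = [n(n+1)/2]², then subtract the first 32 terms.
∑_{k=1}^{50} k³ = [50×51/2]² = 1275² = 1625625
∑_{k=1}^{32} k³ = [32×33/2]² = 528² = 278784
∑_{k=33}^{50} k³ = 1625625 - 278784 = 1346841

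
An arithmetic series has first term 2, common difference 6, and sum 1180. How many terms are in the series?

Using S = n/2 × [2a + (n-1)d]
1180 = n/2 × [2(2) + (n-1)(6)]
1180 = n/2 × [4 + 6n - 6]
2360 = n × [-2 + 6n]
6n² + (-2)n - 2360 = 0
Discriminant: Δ = (-2)² - 4(6)(-2360) = 4 + 56640 = 56644
√Δ = 238
n = [-(-2) + √Δ] / (2·6) = (2 + 238) / 12 = 240 / 12 = 20
(The negative root is discarded since n must be a positive integer.)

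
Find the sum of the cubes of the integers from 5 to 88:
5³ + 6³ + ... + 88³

Use ∑_{k=1}^{n} k³ = [n(n+1)/2]², then subtract the first 4 terms.
∑_{k=1}^{88} k³ = [88×89/2]² = 3916² = 15335056
∑_{k=1}^{4} k³ = [4×5/2]² = 10² = 100
∑_{k=5}^{88} k³ = 15335056 - 100 = 15334956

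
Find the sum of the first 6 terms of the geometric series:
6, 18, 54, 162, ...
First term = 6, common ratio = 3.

Sₙ = a(1 - rⁿ) / (1 - r)
S_6 = 6(1 - 3^6) / (1 - 3)
S_6 = 6(1 - 729) / (-2)
S_6 = 2184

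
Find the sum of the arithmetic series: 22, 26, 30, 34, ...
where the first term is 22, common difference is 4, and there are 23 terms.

Sₙ = n/2 × (first + last)
Last term = a + (n-1)d = 22 + (23-1)×4 = 110
S_23 = 23/2 × (22 + 110)
S_23 = 23/2 × 132 = 1518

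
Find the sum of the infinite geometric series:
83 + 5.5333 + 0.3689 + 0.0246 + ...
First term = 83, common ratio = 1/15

For |r| < 1, S = a / (1 - r)
S = 83 / (1 - (1/15))
S = 83 / (14/15)
S = 1245/14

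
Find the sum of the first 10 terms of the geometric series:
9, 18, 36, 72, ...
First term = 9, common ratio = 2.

Sₙ = a(1 - rⁿ) / (1 - r)
S_10 = 9(1 - 2^10) / (1 - 2)
S_10 = 9(1 - 1024) / (-1)
S_10 = 9207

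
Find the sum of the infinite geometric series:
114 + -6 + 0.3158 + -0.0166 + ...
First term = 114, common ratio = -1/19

For |r| < 1, S = a / (1 - r)
S = 114 / (1 - (-1/19))
S = 114 / (20/19)
S = 1083/10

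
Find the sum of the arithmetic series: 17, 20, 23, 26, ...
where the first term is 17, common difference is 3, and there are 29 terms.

Sₙ = n/2 × (first + last)
Last term = a + (n-1)d = 17 + (29-1)×3 = 101
S_29 = 29/2 × (17 + 101)
S_29 = 29/2 × 118 = 1711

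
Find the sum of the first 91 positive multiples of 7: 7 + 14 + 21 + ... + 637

Factor out 7: = 7(1 + 2 + ... + 91) = 7 × n(n+1)/2
= 7 × 91×92/2
= 7 × 4186
= 29302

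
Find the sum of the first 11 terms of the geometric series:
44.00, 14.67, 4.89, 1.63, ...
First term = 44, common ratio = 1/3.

Sₙ = a(1 - rⁿ) / (1 - r)
S_11 = 44(1 - (1/3)^11) / (1 - (1/3))
S_11 = 44(1 - (1/177147)) / (2/3)
S_11 = 3897212/59049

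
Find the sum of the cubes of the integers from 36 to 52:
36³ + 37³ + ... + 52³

Use ∑_{k=1}^{n} k³ = [n(n+1)/2]², then subtract the first 35 terms.
∑_{k=1}^{52} k³ = [52×53/2]² = 1378² = 1898884
∑_{k=1}^{35} k³ = [35×36/2]² = 630² = 396900
∑_{k=36}^{52} k³ = 1898884 - 396900 = 1501984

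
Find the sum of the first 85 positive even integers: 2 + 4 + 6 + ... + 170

Sum of first n even numbers = n(n+1)
= 85×86
= 7310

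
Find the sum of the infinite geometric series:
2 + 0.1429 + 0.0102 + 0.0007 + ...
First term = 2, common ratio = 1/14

For |r| < 1, S = a / (1 - r)
S = 2 / (1 - (1/14))
S = 2 / (13/14)
S = 28/13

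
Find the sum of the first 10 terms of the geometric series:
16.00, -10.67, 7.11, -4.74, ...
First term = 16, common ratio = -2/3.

Sₙ = a(1 - rⁿ) / (1 - r)
S_10 = 16(1 - (-2/3)^10) / (1 - (-2/3))
S_10 = 16(1 - (1024/59049)) / (5/3)
S_10 = 185680/19683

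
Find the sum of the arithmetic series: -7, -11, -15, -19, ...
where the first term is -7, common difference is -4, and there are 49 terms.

Sₙ = n/2 × (first + last)
Last term = a + (n-1)d = -7 + (49-1)×(-4) = -199
S_49 = 49/2 × (-7 + (-199))
S_49 = 49/2 × (-206) = -5047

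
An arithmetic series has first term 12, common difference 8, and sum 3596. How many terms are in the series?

Using S = n/2 × [2a + (n-1)d]
3596 = n/2 × [2(12) + (n-1)(8)]
3596 = n/2 × [24 + 8n - 8]
7192 = n × [16 + 8n]
8n² + (16)n - 7192 = 0
Discriminant: Δ = (16)² - 4(8)(-7192) = 256 + 230144 = 230400
√Δ = 480
n = [-(16) + √Δ] / (2·8) = (-16 + 480) / 16 = 464 / 16 = 29
(The negative root is discarded since n must be a positive integer.)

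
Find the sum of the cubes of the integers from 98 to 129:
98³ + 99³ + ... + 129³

Use ∑_{k=1}^{n} k³ = [n(n+1)/2]², then subtract the first 97 terms.
∑_{k=1}^{129} k³ = [129×130/2]² = 8385² = 70308225
∑_{k=1}^{97} k³ = [97×98/2]² = 4753² = 22591009
∑_{k=98}^{129} k³ = 70308225 - 22591009 = 47717216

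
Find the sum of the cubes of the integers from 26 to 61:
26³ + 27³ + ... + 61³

Use ∑_{k=1}^{n} k³ = [n(n+1)/2]², then subtract the first 25 terms.
∑_{k=1}^{61} k³ = [61×62/2]² = 1891² = 3575881
∑_{k=1}^{25} k³ = [25×26/2]² = 325² = 105625
∑_{k=26}^{61} k³ = 3575881 - 105625 = 3470256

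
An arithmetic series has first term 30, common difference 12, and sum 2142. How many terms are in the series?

Using S = n/2 × [2a + (n-1)d]
2142 = n/2 × [2(30) + (n-1)(12)]
2142 = n/2 × [60 + 12n - 12]
4284 = n × [48 + 12n]
12n² + (48)n - 4284 = 0
Discriminant: Δ = (48)² - 4(12)(-4284) = 2304 + 205632 = 207936
√Δ = 456
n = [-(48) + √Δ] / (2·12) = (-48 + 456) / 24 = 408 / 24 = 17
(The negative root is discarded since n must be a positive integer.)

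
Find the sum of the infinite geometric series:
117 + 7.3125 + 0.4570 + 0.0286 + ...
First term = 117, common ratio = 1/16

For |r| < 1, S = a / (1 - r)
S = 117 / (1 - (1/16))
S = 117 / (15/16)
S = 624/5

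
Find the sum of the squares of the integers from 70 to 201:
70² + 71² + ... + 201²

Use ∑_{k=1}^{n} k² = n(n+1)(2n+1)/6, then subtract the first 69 terms.
∑_{k=1}^{201} k² = 201×202×403/6 = 2727101
∑_{k=1}^{69} k² = 69×70×139/6 = 111895
∑_{k=70}^{201} k² = 2727101 - 111895 = 2615206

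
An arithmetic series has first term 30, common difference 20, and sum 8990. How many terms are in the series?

Using S = n/2 × [2a + (n-1)d]
8990 = n/2 × [2(30) + (n-1)(20)]
8990 = n/2 × [60 + 20n - 20]
17980 = n × [40 + 20n]
20n² + (40)n - 17980 = 0
Discriminant: Δ = (40)² - 4(20)(-17980) = 1600 + 1438400 = 1440000
√Δ = 1200
n = [-(40) + √Δ] / (2·20) = (-40 + 1200) / 40 = 1160 / 40 = 29
(The negative root is discarded since n must be a positive integer.)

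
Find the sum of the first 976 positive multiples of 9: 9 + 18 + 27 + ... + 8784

Factor out 9: = 9(1 + 2 + ... + 976) = 9 × n(n+1)/2
= 9 × 976×977/2
= 9 × 476776
= 4290984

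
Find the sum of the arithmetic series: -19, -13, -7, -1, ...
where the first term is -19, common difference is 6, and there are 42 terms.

Sₙ = n/2 × (first + last)
Last term = a + (n-1)d = -19 + (42-1)×6 = 227
S_42 = 42/2 × (-19 + 227)
S_42 = 42/2 × 208 = 4368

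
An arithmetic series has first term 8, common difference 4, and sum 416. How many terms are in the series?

Using S = n/2 × [2a + (n-1)d]
416 = n/2 × [2(8) + (n-1)(4)]
416 = n/2 × [16 + 4n - 4]
832 = n × [12 + 4n]
4n² + (12)n - 832 = 0
Discriminant: Δ = (12)² - 4(4)(-832) = 144 + 13312 = 13456
√Δ = 116
n = [-(12) + √Δ] / (2·4) = (-12 + 116) / 8 = 104 / 8 = 13
(The negative root is discarded since n must be a positive integer.)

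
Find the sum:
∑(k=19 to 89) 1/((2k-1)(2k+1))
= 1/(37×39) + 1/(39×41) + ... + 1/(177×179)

Partial fractions: 1/((2k-1)(2k+1)) = (1/2)[1/(2k-1) - 1/(2k+1)]
The series telescopes:
= (1/2)[1/37 - 1/179]
= 71/6623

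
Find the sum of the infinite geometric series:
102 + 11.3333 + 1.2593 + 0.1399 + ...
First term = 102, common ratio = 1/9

For |r| < 1, S = a / (1 - r)
S = 102 / (1 - (1/9))
S = 102 / (8/9)
S = 459/4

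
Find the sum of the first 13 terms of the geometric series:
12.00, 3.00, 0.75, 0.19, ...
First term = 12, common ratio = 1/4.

Sₙ = a(1 - rⁿ) / (1 - r)
S_13 = 12(1 - (1/4)^13) / (1 - (1/4))
S_13 = 12(1 - (1/67108864)) / (3/4)
S_13 = 67108863/4194304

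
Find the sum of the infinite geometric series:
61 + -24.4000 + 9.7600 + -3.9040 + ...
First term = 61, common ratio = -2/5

For |r| < 1, S = a / (1 - r)
S = 61 / (1 - (-2/5))
S = 61 / (7/5)
S = 305/7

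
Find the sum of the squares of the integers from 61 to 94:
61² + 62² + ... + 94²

Use ∑_{k=1}^{n} k² = n(n+1)(2n+1)/6, then subtract the first 60 terms.
∑_{k=1}^{94} k² = 94×95×189/6 = 281295
∑_{k=1}^{60} k² = 60×61×121/6 = 73810
∑_{k=61}^{94} k² = 281295 - 73810 = 207485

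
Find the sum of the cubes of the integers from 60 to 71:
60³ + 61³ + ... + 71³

Use ∑_{k=1}^{n} k³ = [n(n+1)/2]², then subtract the first 59 terms.
∑_{k=1}^{71} k³ = [71×72/2]² = 2556² = 6533136
∑_{k=1}^{59} k³ = [59×60/2]² = 1770² = 3132900
∑_{k=60}^{71} k³ = 6533136 - 3132900 = 3400236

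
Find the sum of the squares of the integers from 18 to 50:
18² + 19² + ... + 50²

Use ∑_{k=1}^{n} k² = n(n+1)(2n+1)/6, then subtract the first 17 terms.
∑_{k=1}^{50} k² = 50×51×101/6 = 42925
∑_{k=1}^{17} k² = 17×18×35/6 = 1785
∑_{k=18}^{50} k² = 42925 - 1785 = 41140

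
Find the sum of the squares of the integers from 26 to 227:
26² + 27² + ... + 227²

Use ∑_{k=1}^{n} k² = n(n+1)(2n+1)/6, then subtract the first 25 terms.
∑_{k=1}^{227} k² = 227×228×455/6 = 3924830
∑_{k=1}^{25} k² = 25×26×51/6 = 5525
∑_{k=26}^{227} k² = 3924830 - 5525 = 3919305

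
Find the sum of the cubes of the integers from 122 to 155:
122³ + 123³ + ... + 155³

Use ∑_{k=1}^{n} k³ = [n(n+1)/2]², then subtract the first 121 terms.
∑_{k=1}^{155} k³ = [155×156/2]² = 12090² = 146168100
∑_{k=1}^{121} k³ = [121×122/2]² = 7381² = 54479161
∑_{k=122}^{155} k³ = 146168100 - 54479161 = 91688939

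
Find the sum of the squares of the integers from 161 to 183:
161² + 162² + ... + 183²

Use ∑_{k=1}^{n} k² = n(n+1)(2n+1)/6, then subtract the first 160 terms.
∑_{k=1}^{183} k² = 183×184×367/6 = 2059604
∑_{k=1}^{160} k² = 160×161×321/6 = 1378160
∑_{k=161}^{183} k² = 2059604 - 1378160 = 681444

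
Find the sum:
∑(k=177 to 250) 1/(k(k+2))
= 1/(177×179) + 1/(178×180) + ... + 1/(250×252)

Partial fractions: 1/(k(k+2)) = (1/2)[1/k - 1/(k+2)]
Telescoping leaves the first two and last two terms:
= (1/2)[1/177 + 1/178 - 1/251 - 1/252]
= 1101157/664272504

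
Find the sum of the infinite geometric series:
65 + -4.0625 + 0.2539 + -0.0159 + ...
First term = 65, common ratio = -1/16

For |r| < 1, S = a / (1 - r)
S = 65 / (1 - (-1/16))
S = 65 / (17/16)
S = 1040/17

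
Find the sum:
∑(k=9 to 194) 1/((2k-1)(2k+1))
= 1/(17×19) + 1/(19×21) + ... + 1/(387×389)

Partial fractions: 1/((2k-1)(2k+1)) = (1/2)[1/(2k-1) - 1/(2k+1)]
The series telescopes:
= (1/2)[1/17 - 1/389]
= 186/6613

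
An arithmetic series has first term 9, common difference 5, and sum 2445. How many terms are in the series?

Using S = n/2 × [2a + (n-1)d]
2445 = n/2 × [2(9) + (n-1)(5)]
2445 = n/2 × [18 + 5n - 5]
4890 = n × [13 + 5n]
5n² + (13)n - 4890 = 0
Discriminant: Δ = (13)² - 4(5)(-4890) = 169 + 97800 = 97969
√Δ = 313
n = [-(13) + √Δ] / (2·5) = (-13 + 313) / 10 = 300 / 10 = 30
(The negative root is discarded since n must be a positive integer.)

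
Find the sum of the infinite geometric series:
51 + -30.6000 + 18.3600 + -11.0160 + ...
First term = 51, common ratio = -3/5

For |r| < 1, S = a / (1 - r)
S = 51 / (1 - (-3/5))
S = 51 / (8/5)
S = 255/8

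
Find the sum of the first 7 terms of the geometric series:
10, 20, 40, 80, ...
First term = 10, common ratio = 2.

Sₙ = a(1 - rⁿ) / (1 - r)
S_7 = 10(1 - 2^7) / (1 - 2)
S_7 = 10(1 - 128) / (-1)
S_7 = 1270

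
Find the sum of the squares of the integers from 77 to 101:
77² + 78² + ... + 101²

Use ∑_{k=1}^{n} k² = n(n+1)(2n+1)/6, then subtract the first 76 terms.
∑_{k=1}^{101} k² = 101×102×203/6 = 348551
∑_{k=1}^{76} k² = 76×77×153/6 = 149226
∑_{k=77}^{101} k² = 348551 - 149226 = 199325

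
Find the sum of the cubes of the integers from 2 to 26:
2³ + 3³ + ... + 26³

Use ∑_{k=1}^{n} k³ = [n(n+1)/2]², then subtract the first 1 terms.
∑_{k=1}^{26} k³ = [26×27/2]² = 351² = 123201
∑_{k=1}^{1} k³ = [1×2/2]² = 1² = 1
∑_{k=2}^{26} k³ = 123201 - 1 = 123200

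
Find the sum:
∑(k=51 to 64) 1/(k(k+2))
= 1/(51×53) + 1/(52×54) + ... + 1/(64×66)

Partial fractions: 1/(k(k+2)) = (1/2)[1/k - 1/(k+2)]
Telescoping leaves the first two and last two terms:
= (1/2)[1/51 + 1/52 - 1/65 - 1/66]
= 1211/291720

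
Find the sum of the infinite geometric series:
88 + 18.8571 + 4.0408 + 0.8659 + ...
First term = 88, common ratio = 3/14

For |r| < 1, S = a / (1 - r)
S = 88 / (1 - (3/14))
S = 88 / (11/14)
S = 112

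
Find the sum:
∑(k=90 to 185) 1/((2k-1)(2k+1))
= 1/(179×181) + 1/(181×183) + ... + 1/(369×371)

Partial fractions: 1/((2k-1)(2k+1)) = (1/2)[1/(2k-1) - 1/(2k+1)]
The series telescopes:
= (1/2)[1/179 - 1/371]
= 96/66409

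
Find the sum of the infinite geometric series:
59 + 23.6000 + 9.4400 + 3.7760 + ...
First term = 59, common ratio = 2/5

For |r| < 1, S = a / (1 - r)
S = 59 / (1 - (2/5))
S = 59 / (3/5)
S = 295/3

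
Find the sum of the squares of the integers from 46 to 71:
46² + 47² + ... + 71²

Use ∑_{k=1}^{n} k² = n(n+1)(2n+1)/6, then subtract the first 45 terms.
∑_{k=1}^{71} k² = 71×72×143/6 = 121836
∑_{k=1}^{45} k² = 45×46×91/6 = 31395
∑_{k=46}^{71} k² = 121836 - 31395 = 90441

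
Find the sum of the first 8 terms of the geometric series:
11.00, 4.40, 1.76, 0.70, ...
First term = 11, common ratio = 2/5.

Sₙ = a(1 - rⁿ) / (1 - r)
S_8 = 11(1 - (2/5)^8) / (1 - (2/5))
S_8 = 11(1 - (256/390625)) / (3/5)
S_8 = 1431353/78125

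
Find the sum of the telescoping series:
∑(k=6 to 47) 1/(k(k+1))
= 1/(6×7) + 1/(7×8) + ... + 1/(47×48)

Partial fractions: 1/(k(k+1)) = 1/k - 1/(k+1)
The series telescopes:
= (1/6 - 1/7) + (1/7 - 1/8) + ... + (1/47 - 1/48)
= 1/6 - 1/48
= 7/48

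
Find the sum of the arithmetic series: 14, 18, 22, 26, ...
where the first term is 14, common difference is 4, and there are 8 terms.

Sₙ = n/2 × (first + last)
Last term = a + (n-1)d = 14 + (8-1)×4 = 42
S_8 = 8/2 × (14 + 42)
S_8 = 8/2 × 56 = 224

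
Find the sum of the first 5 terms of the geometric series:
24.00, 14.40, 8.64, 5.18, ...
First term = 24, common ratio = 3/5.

Sₙ = a(1 - rⁿ) / (1 - r)
S_5 = 24(1 - (3/5)^5) / (1 - (3/5))
S_5 = 24(1 - (243/3125)) / (2/5)
S_5 = 34584/625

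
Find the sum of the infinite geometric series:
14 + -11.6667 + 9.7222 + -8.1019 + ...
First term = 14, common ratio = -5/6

For |r| < 1, S = a / (1 - r)
S = 14 / (1 - (-5/6))
S = 14 / (11/6)
S = 84/11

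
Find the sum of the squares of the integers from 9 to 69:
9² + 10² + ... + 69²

Use ∑_{k=1}^{n} k² = n(n+1)(2n+1)/6, then subtract the first 8 terms.
∑_{k=1}^{69} k² = 69×70×139/6 = 111895
∑_{k=1}^{8} k² = 8×9×17/6 = 204
∑_{k=9}^{69} k² = 111895 - 204 = 111691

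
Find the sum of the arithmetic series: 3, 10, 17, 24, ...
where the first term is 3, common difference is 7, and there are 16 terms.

Sₙ = n/2 × (first + last)
Last term = a + (n-1)d = 3 + (16-1)×7 = 108
S_16 = 16/2 × (3 + 108)
S_16 = 16/2 × 111 = 888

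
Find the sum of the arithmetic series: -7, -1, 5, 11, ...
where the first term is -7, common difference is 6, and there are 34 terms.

Sₙ = n/2 × (first + last)
Last term = a + (n-1)d = -7 + (34-1)×6 = 191
S_34 = 34/2 × (-7 + 191)
S_34 = 34/2 × 184 = 3128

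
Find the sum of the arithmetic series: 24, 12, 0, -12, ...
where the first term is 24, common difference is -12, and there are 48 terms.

Sₙ = n/2 × (first + last)
Last term = a + (n-1)d = 24 + (48-1)×(-12) = -540
S_48 = 48/2 × (24 + (-540))
S_48 = 48/2 × (-516) = -12384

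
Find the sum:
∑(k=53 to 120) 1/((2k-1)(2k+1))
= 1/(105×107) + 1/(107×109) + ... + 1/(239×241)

Partial fractions: 1/((2k-1)(2k+1)) = (1/2)[1/(2k-1) - 1/(2k+1)]
The series telescopes:
= (1/2)[1/105 - 1/241]
= 68/25305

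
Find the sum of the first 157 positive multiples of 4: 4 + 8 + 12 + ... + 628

Factor out 4: = 4(1 + 2 + ... + 157) = 4 × n(n+1)/2
= 4 × 157×158/2
= 4 × 12403
= 49612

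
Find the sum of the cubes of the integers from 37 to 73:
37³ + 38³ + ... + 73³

Use ∑_{k=1}^{n} k³ = [n(n+1)/2]², then subtract the first 36 terms.
∑_{k=1}^{73} k³ = [73×74/2]² = 2701² = 7295401
∑_{k=1}^{36} k³ = [36×37/2]² = 666² = 443556
∑_{k=37}^{73} k³ = 7295401 - 443556 = 6851845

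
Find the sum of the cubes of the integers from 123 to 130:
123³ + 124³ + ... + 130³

Use ∑_{k=1}^{n} k³ = [n(n+1)/2]², then subtract the first 122 terms.
∑_{k=1}^{130} k³ = [130×131/2]² = 8515² = 72505225
∑_{k=1}^{122} k³ = [122×123/2]² = 7503² = 56295009
∑_{k=123}^{130} k³ = 72505225 - 56295009 = 16210216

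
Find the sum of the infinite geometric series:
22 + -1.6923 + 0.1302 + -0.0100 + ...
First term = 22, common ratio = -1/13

For |r| < 1, S = a / (1 - r)
S = 22 / (1 - (-1/13))
S = 22 / (14/13)
S = 143/7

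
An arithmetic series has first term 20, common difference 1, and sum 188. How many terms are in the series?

Using S = n/2 × [2a + (n-1)d]
188 = n/2 × [2(20) + (n-1)(1)]
188 = n/2 × [40 + 1n - 1]
376 = n × [39 + 1n]
1n² + (39)n - 376 = 0
Discriminant: Δ = (39)² - 4(1)(-376) = 1521 + 1504 = 3025
√Δ = 55
n = [-(39) + √Δ] / (2·1) = (-39 + 55) / 2 = 16 / 2 = 8
(The negative root is discarded since n must be a positive integer.)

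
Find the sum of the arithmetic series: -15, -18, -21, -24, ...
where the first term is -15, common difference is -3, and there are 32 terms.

Sₙ = n/2 × (first + last)
Last term = a + (n-1)d = -15 + (32-1)×(-3) = -108
S_32 = 32/2 × (-15 + (-108))
S_32 = 32/2 × (-123) = -1968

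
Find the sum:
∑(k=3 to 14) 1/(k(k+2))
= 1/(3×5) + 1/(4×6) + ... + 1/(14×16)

Partial fractions: 1/(k(k+2)) = (1/2)[1/k - 1/(k+2)]
Telescoping leaves the first two and last two terms:
= (1/2)[1/3 + 1/4 - 1/15 - 1/16]
= 109/480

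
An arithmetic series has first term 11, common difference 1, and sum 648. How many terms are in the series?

Using S = n/2 × [2a + (n-1)d]
648 = n/2 × [2(11) + (n-1)(1)]
648 = n/2 × [22 + 1n - 1]
1296 = n × [21 + 1n]
1n² + (21)n - 1296 = 0
Discriminant: Δ = (21)² - 4(1)(-1296) = 441 + 5184 = 5625
√Δ = 75
n = [-(21) + √Δ] / (2·1) = (-21 + 75) / 2 = 54 / 2 = 27
(The negative root is discarded since n must be a positive integer.)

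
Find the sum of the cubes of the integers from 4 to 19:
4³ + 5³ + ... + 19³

Use ∑_{k=1}^{n} k³ = [n(n+1)/2]², then subtract the first 3 terms.
∑_{k=1}^{19} k³ = [19×20/2]² = 190² = 36100
∑_{k=1}^{3} k³ = [3×4/2]² = 6² = 36
∑_{k=4}^{19} k³ = 36100 - 36 = 36064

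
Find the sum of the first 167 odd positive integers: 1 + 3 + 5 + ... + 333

Sum of first n odd numbers = n²
= 167²
= 27889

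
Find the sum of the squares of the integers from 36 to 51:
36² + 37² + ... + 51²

Use ∑_{k=1}^{n} k² = n(n+1)(2n+1)/6, then subtract the first 35 terms.
∑_{k=1}^{51} k² = 51×52×103/6 = 45526
∑_{k=1}^{35} k² = 35×36×71/6 = 14910
∑_{k=36}^{51} k² = 45526 - 14910 = 30616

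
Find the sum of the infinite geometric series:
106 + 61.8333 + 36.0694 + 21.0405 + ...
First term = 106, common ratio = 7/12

For |r| < 1, S = a / (1 - r)
S = 106 / (1 - (7/12))
S = 106 / (5/12)
S = 1272/5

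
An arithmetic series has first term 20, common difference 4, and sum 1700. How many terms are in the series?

Using S = n/2 × [2a + (n-1)d]
1700 = n/2 × [2(20) + (n-1)(4)]
1700 = n/2 × [40 + 4n - 4]
3400 = n × [36 + 4n]
4n² + (36)n - 3400 = 0
Discriminant: Δ = (36)² - 4(4)(-3400) = 1296 + 54400 = 55696
√Δ = 236
n = [-(36) + √Δ] / (2·4) = (-36 + 236) / 8 = 200 / 8 = 25
(The negative root is discarded since n must be a positive integer.)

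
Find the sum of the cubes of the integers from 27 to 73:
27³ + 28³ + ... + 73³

Use ∑_{k=1}^{n} k³ = [n(n+1)/2]², then subtract the first 26 terms.
∑_{k=1}^{73} k³ = [73×74/2]² = 2701² = 7295401
∑_{k=1}^{26} k³ = [26×27/2]² = 351² = 123201
∑_{k=27}^{73} k³ = 7295401 - 123201 = 7172200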